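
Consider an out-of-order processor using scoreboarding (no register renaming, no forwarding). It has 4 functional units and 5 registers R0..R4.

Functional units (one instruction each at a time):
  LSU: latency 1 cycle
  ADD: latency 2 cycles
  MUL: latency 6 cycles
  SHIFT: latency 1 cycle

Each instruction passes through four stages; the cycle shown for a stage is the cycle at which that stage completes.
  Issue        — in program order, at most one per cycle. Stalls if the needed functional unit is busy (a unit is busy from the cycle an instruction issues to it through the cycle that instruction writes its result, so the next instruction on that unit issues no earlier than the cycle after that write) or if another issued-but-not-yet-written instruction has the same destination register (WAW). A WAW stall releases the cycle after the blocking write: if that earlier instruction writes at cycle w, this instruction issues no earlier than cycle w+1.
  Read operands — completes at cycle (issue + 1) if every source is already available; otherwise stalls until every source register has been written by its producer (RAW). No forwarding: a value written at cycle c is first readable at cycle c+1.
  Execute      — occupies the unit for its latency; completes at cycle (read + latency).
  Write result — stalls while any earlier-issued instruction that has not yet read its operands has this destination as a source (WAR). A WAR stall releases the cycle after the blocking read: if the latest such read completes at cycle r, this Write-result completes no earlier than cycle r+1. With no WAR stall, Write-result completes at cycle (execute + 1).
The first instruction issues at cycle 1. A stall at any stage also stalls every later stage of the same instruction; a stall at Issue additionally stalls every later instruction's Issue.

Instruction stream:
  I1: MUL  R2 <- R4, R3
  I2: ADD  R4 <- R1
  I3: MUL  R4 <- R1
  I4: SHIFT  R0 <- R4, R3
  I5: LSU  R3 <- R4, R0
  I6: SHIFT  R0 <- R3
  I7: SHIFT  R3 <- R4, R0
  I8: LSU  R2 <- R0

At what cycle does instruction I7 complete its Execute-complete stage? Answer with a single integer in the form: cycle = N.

I1: IS=1 RO=2 EX=8 WR=9
I2: IS=2 RO=3 EX=5 WR=6
I3: IS=10 RO=11 EX=17 WR=18  [struct: MUL busy until I1 writes@9]
I4: IS=11 RO=19 EX=20 WR=21  [RAW R4: wait I3 write@18]
I5: IS=12 RO=22 EX=23 WR=24  [RAW R0: wait I4 write@21]
I6: IS=22 RO=25 EX=26 WR=27  [struct: SHIFT busy until I4 writes@21; RAW R3: wait I5 write@24]
I7: IS=28 RO=29 EX=30 WR=31  [struct: SHIFT busy until I6 writes@27]
I8: IS=29 RO=30 EX=31 WR=32

cycle = 30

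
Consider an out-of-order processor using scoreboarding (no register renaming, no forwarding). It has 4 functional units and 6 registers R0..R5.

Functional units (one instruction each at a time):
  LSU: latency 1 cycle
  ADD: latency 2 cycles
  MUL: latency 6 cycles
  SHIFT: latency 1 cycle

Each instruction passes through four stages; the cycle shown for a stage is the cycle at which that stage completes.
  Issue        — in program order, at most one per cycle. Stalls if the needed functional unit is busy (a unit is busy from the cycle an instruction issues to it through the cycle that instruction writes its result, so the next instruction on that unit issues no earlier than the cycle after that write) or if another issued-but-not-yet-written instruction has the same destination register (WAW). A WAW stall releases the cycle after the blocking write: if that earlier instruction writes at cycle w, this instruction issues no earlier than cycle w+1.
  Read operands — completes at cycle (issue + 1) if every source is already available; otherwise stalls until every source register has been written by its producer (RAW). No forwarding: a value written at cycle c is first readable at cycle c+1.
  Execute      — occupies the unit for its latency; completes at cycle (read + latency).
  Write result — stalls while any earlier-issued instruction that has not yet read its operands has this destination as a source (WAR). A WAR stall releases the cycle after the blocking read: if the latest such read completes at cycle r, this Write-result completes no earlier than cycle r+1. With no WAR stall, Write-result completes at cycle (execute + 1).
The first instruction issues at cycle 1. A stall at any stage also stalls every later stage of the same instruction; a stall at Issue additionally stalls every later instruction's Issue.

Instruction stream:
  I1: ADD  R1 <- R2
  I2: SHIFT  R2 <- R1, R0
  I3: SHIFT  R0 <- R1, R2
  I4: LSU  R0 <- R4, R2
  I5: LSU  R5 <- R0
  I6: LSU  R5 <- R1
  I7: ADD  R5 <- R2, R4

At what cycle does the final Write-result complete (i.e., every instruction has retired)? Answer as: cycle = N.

cycle = 29

[1] I1→ADD
[2] I1 RO · I2→SHIFT
[4] I1 EX
[5] I1 WR R1
[6] I2 RO
[7] I2 EX
[8] I2 WR R2
[9] I3→SHIFT
[10] I3 RO
[11] I3 EX
[12] I3 WR R0
[13] I4→LSU
[14] I4 RO
[15] I4 EX
[16] I4 WR R0
[17] I5→LSU
[18] I5 RO
[19] I5 EX
[20] I5 WR R5
[21] I6→LSU
[22] I6 RO
[23] I6 EX
[24] I6 WR R5
[25] I7→ADD
[26] I7 RO
[28] I7 EX
[29] I7 WR R5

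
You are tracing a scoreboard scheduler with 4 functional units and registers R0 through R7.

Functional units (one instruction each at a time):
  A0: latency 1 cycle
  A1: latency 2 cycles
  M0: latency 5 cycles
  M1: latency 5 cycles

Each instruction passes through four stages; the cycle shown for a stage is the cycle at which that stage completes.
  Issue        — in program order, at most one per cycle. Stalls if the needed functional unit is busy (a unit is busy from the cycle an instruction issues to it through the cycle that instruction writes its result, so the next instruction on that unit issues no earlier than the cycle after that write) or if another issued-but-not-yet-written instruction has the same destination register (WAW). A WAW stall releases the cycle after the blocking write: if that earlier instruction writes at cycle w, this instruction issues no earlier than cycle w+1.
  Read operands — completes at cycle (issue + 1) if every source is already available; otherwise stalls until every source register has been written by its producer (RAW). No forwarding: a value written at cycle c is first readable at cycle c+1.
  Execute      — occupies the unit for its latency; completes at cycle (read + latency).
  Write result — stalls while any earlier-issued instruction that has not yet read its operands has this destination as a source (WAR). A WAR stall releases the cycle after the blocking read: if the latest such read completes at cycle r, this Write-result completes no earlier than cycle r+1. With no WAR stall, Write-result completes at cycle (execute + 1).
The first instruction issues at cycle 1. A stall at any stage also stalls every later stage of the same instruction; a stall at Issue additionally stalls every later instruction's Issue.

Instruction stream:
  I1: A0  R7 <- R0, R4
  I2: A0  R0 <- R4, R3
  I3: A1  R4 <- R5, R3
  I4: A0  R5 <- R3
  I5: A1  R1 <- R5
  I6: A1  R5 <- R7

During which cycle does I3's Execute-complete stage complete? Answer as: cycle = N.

c1: I1 issues→A0
c2: I1 reads
c3: I1 exec-done
c4: I1 writes R7
c5: I2 issues→A0
c6: I2 reads; I3 issues→A1
c7: I2 exec-done; I3 reads
c8: I2 writes R0
c9: I3 exec-done; I4 issues→A0
c10: I3 writes R4; I4 reads
c11: I4 exec-done; I5 issues→A1
c12: I4 writes R5
c13: I5 reads
c15: I5 exec-done
c16: I5 writes R1
c17: I6 issues→A1
c18: I6 reads
c20: I6 exec-done
c21: I6 writes R5

cycle = 9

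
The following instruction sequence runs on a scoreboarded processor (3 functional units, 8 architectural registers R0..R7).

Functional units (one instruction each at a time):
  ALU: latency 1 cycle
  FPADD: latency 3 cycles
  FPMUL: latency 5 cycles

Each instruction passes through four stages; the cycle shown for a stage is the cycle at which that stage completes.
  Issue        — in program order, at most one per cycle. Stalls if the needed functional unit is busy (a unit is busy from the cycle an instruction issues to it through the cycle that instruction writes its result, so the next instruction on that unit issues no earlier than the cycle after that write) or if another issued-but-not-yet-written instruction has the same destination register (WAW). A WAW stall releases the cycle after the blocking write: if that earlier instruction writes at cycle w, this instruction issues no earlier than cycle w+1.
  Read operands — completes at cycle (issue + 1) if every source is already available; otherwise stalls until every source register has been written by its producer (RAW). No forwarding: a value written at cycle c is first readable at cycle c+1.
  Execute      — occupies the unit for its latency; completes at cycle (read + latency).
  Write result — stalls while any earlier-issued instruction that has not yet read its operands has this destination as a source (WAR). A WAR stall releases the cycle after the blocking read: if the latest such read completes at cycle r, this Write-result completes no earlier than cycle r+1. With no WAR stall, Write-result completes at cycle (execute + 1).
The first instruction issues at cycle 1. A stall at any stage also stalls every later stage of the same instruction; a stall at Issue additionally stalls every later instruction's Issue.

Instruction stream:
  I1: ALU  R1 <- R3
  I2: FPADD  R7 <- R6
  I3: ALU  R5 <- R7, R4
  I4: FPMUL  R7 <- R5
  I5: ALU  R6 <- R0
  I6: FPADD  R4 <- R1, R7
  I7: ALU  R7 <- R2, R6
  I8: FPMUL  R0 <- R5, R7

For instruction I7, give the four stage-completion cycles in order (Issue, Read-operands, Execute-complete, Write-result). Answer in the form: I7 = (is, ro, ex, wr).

c1: I1→ALU
c2: I1 RO; I2→FPADD
c3: I1 EX; I2 RO
c4: I1 WR R1
c5: I3→ALU
c6: I2 EX
c7: I2 WR R7
c8: I3 RO; I4→FPMUL
c9: I3 EX
c10: I3 WR R5
c11: I4 RO; I5→ALU
c12: I5 RO; I6→FPADD
c13: I5 EX
c14: I5 WR R6
c16: I4 EX
c17: I4 WR R7
c18: I6 RO; I7→ALU
c19: I7 RO; I8→FPMUL
c20: I7 EX
c21: I6 EX; I7 WR R7
c22: I6 WR R4; I8 RO
c27: I8 EX
c28: I8 WR R0

I7 = (18, 19, 20, 21)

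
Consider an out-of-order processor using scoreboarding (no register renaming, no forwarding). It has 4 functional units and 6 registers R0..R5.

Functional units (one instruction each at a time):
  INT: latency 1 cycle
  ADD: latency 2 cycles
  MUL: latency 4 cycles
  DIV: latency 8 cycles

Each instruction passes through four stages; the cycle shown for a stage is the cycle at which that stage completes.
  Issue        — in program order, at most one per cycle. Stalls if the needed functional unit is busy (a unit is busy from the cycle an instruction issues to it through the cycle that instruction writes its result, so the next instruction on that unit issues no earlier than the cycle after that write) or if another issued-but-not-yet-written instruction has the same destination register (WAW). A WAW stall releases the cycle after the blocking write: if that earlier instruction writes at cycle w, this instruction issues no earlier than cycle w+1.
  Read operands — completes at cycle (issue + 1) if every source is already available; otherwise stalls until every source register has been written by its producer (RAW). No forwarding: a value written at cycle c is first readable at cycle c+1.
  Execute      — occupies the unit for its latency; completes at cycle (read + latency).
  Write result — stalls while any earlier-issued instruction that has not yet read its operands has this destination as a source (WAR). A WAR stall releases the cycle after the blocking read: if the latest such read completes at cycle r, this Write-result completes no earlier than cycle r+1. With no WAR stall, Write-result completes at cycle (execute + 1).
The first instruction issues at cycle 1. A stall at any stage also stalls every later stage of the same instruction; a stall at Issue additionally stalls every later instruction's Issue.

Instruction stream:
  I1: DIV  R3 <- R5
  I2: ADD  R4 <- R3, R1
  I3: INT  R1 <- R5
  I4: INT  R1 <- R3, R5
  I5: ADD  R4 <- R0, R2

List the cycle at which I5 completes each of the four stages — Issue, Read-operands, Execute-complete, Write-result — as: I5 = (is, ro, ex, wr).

I5 = (16, 17, 19, 20)

[I1] 1/2/10/11
[I2] 2/12/14/15  (RAW R3: wait I1 write@11)
[I3] 3/4/5/13  (WAR R1: wait I2 read@12)
[I4] 14/15/16/17  (struct: INT busy until I3 writes@13)
[I5] 16/17/19/20  (struct: ADD busy until I2 writes@15)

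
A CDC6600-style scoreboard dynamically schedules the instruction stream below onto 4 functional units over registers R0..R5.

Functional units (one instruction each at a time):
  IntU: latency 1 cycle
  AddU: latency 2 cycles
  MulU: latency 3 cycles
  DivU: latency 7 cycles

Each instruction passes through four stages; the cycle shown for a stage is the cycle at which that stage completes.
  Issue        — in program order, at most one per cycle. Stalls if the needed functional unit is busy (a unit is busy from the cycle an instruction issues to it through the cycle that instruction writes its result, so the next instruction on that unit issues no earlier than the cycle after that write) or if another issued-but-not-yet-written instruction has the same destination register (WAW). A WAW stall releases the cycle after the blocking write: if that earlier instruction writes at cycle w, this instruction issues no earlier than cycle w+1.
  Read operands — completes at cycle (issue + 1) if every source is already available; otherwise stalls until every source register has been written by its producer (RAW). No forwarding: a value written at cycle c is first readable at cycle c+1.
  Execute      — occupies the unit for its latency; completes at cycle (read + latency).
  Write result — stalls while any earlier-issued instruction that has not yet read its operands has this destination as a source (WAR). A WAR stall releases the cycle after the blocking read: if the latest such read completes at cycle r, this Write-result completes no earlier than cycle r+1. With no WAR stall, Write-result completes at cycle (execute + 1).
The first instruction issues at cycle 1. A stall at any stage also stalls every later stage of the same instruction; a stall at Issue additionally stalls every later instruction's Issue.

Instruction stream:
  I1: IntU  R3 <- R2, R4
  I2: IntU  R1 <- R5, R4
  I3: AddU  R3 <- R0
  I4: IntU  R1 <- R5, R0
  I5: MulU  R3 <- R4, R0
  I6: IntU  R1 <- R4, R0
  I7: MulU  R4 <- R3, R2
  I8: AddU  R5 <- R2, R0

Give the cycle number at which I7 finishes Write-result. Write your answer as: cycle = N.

cycle = 22

1) issue 1, read 2, done 3, write 4
2) issue 5, read 6, done 7, write 8  <struct: IntU busy until I1 writes@4>
3) issue 6, read 7, done 9, write 10
4) issue 9, read 10, done 11, write 12  <struct: IntU busy until I2 writes@8>
5) issue 11, read 12, done 15, write 16  <WAW R3: wait I3 write@10>
6) issue 13, read 14, done 15, write 16  <struct: IntU busy until I4 writes@12>
7) issue 17, read 18, done 21, write 22  <struct: MulU busy until I5 writes@16>
8) issue 18, read 19, done 21, write 22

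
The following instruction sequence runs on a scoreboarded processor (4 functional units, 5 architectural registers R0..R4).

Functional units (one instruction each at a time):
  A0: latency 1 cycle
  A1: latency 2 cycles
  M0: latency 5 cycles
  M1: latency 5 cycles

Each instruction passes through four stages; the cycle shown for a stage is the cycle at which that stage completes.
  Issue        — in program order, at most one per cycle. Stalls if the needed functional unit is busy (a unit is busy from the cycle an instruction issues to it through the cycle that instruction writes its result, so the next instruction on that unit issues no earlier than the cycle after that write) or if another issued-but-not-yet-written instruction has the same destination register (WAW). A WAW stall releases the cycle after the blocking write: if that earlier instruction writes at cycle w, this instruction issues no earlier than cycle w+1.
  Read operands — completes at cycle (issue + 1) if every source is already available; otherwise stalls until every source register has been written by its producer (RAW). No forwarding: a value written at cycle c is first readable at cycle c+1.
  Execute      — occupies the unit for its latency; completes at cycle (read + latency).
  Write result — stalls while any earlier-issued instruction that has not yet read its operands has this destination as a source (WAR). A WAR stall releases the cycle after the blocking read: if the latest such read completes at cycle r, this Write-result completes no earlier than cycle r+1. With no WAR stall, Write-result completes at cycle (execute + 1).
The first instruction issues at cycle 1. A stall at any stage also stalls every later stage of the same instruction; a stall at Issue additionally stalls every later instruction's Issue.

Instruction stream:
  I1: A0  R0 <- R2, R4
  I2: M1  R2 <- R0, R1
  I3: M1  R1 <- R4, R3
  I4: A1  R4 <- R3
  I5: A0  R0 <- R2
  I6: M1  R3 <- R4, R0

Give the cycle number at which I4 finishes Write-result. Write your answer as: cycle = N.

I1  is:1  ro:2  ex:3  wr:4
I2  is:2  ro:5  ex:10  wr:11  — RAW R0: wait I1 write@4
I3  is:12  ro:13  ex:18  wr:19  — struct: M1 busy until I2 writes@11
I4  is:13  ro:14  ex:16  wr:17
I5  is:14  ro:15  ex:16  wr:17
I6  is:20  ro:21  ex:26  wr:27  — struct: M1 busy until I3 writes@19

cycle = 17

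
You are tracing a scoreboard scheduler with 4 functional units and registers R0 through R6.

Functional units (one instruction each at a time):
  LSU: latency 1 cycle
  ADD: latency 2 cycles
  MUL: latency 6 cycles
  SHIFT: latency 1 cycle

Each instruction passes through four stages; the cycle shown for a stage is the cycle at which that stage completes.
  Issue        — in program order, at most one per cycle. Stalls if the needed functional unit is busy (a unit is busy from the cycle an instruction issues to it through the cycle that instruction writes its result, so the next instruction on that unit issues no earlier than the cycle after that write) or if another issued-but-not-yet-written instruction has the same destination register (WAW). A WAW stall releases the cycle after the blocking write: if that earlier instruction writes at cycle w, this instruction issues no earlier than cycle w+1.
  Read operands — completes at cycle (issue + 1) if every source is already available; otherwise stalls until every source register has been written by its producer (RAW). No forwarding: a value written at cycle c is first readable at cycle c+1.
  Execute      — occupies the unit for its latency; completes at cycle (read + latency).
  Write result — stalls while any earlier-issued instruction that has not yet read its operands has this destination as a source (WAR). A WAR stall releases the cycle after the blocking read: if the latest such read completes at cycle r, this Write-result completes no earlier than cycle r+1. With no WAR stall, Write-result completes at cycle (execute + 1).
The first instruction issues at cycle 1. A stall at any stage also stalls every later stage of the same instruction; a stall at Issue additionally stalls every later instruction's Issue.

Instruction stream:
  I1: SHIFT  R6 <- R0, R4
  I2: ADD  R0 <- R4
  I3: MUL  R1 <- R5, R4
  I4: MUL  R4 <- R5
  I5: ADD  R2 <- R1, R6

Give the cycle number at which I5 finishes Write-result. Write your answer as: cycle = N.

cycle = 17

c1: I1 dispatched to SHIFT
c2: I1 operands ready, I2 dispatched to ADD
c3: I1 complete, I2 operands ready, I3 dispatched to MUL
c4: R6←I1, I3 operands ready
c5: I2 complete
c6: R0←I2
c10: I3 complete
c11: R1←I3
c12: I4 dispatched to MUL
c13: I4 operands ready, I5 dispatched to ADD
c14: I5 operands ready
c16: I5 complete
c17: R2←I5
c19: I4 complete
c20: R4←I4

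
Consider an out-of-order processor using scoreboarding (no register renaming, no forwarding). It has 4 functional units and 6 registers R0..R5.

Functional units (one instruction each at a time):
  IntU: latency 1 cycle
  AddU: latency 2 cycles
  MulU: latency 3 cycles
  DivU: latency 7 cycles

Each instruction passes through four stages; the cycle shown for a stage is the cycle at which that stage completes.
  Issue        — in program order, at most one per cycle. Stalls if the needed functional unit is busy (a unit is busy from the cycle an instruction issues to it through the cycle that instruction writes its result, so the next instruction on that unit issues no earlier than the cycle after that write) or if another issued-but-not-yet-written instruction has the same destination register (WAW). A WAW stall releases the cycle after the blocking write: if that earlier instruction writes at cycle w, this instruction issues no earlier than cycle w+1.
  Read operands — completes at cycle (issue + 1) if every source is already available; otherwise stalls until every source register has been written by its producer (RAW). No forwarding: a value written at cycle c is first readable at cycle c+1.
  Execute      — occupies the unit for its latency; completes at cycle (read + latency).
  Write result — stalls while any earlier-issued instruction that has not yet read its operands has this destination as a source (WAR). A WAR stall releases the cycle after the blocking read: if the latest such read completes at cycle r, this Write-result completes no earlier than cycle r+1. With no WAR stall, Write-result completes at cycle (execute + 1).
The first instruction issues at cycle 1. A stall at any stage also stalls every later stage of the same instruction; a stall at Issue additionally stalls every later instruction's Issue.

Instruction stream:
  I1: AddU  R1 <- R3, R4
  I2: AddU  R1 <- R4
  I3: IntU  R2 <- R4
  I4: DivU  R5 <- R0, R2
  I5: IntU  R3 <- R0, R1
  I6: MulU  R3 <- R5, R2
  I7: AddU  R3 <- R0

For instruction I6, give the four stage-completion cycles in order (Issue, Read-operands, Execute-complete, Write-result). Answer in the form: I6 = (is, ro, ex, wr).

t=1  I1 dispatched to AddU
t=2  I1 operands ready
t=4  I1 complete
t=5  R1←I1
t=6  I2 dispatched to AddU
t=7  I2 operands ready; I3 dispatched to IntU
t=8  I3 operands ready; I4 dispatched to DivU
t=9  I2 complete; I3 complete
t=10  R1←I2; R2←I3
t=11  I4 operands ready; I5 dispatched to IntU
t=12  I5 operands ready
t=13  I5 complete
t=14  R3←I5
t=15  I6 dispatched to MulU
t=18  I4 complete
t=19  R5←I4
t=20  I6 operands ready
t=23  I6 complete
t=24  R3←I6
t=25  I7 dispatched to AddU
t=26  I7 operands ready
t=28  I7 complete
t=29  R3←I7

I6 = (15, 20, 23, 24)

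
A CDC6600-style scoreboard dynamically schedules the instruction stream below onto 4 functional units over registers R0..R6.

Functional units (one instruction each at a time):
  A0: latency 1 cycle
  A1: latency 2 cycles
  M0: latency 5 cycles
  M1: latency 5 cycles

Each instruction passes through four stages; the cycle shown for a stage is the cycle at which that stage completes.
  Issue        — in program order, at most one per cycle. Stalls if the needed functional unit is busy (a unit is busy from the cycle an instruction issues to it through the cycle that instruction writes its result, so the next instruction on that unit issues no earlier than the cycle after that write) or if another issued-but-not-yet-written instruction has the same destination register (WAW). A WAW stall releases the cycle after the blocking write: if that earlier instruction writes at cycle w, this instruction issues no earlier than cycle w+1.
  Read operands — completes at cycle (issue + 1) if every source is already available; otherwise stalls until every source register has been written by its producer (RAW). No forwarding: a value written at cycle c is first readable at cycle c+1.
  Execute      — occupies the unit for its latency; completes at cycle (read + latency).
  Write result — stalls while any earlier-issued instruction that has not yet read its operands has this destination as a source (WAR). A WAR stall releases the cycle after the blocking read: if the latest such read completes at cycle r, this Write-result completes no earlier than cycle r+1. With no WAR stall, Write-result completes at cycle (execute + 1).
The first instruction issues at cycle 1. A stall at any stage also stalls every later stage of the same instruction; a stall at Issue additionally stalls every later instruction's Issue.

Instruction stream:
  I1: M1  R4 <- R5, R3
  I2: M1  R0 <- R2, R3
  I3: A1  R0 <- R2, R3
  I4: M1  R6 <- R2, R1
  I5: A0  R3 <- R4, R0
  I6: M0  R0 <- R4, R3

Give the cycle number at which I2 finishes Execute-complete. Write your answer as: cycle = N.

t=1  I1 dispatched to M1
t=2  I1 operands ready
t=7  I1 complete
t=8  R4←I1
t=9  I2 dispatched to M1
t=10  I2 operands ready
t=15  I2 complete
t=16  R0←I2
t=17  I3 dispatched to A1
t=18  I3 operands ready; I4 dispatched to M1
t=19  I4 operands ready; I5 dispatched to A0
t=20  I3 complete
t=21  R0←I3
t=22  I5 operands ready; I6 dispatched to M0
t=23  I5 complete
t=24  I4 complete; R3←I5
t=25  R6←I4; I6 operands ready
t=30  I6 complete
t=31  R0←I6

cycle = 15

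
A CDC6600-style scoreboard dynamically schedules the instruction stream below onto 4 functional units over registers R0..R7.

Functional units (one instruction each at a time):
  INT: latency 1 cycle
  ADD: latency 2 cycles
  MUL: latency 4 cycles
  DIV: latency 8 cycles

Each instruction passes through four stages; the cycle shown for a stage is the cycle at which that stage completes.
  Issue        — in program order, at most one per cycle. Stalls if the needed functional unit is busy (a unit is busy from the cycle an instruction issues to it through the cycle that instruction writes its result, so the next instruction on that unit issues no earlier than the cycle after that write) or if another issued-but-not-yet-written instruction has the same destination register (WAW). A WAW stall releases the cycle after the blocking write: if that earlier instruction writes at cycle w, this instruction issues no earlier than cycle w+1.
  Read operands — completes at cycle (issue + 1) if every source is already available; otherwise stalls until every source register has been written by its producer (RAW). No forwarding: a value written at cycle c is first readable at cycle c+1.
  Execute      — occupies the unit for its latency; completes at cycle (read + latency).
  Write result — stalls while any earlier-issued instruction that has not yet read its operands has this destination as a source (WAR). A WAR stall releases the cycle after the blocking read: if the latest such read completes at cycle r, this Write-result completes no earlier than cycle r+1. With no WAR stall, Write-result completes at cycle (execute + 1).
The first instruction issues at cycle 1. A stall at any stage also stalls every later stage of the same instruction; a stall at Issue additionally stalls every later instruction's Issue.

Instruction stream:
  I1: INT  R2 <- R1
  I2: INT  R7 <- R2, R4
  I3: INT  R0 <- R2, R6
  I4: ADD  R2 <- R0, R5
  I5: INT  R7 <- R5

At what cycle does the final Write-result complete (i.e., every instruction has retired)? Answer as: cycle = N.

c1: I1 dispatched to INT
c2: I1 operands ready
c3: I1 complete
c4: R2←I1
c5: I2 dispatched to INT
c6: I2 operands ready
c7: I2 complete
c8: R7←I2
c9: I3 dispatched to INT
c10: I3 operands ready · I4 dispatched to ADD
c11: I3 complete
c12: R0←I3
c13: I4 operands ready · I5 dispatched to INT
c14: I5 operands ready
c15: I4 complete · I5 complete
c16: R2←I4 · R7←I5

cycle = 16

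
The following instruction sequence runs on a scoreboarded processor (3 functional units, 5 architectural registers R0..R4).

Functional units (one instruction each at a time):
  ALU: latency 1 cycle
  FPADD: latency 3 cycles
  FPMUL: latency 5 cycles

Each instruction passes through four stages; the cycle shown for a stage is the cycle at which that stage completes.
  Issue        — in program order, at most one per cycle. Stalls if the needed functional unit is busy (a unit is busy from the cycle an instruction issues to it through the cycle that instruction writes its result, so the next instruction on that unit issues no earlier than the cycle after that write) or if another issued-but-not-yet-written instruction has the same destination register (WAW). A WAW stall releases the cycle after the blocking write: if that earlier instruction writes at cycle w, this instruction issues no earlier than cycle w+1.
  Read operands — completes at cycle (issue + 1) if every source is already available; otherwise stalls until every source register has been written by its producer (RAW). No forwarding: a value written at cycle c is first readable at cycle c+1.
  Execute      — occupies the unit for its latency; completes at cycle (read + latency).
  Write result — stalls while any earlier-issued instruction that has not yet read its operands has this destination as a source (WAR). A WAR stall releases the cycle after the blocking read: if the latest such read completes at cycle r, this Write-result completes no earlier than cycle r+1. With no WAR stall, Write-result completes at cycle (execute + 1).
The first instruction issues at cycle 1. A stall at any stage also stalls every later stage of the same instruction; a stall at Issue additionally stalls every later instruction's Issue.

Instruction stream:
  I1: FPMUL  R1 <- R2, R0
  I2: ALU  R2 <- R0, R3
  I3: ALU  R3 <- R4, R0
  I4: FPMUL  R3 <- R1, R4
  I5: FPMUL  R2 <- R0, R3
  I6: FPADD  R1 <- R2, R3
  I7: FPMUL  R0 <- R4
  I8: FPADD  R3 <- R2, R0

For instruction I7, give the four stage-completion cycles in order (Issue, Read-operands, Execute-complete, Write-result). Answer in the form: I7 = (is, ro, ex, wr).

I7 = (26, 27, 32, 33)

I1 -> (1, 2, 7, 8)
I2 -> (2, 3, 4, 5)
I3 -> (6, 7, 8, 9)  // struct: ALU busy until I2 writes@5
I4 -> (10, 11, 16, 17)  // WAW R3: wait I3 write@9
I5 -> (18, 19, 24, 25)  // struct: FPMUL busy until I4 writes@17
I6 -> (19, 26, 29, 30)  // RAW R2: wait I5 write@25
I7 -> (26, 27, 32, 33)  // struct: FPMUL busy until I5 writes@25
I8 -> (31, 34, 37, 38)  // struct: FPADD busy until I6 writes@30, RAW R0: wait I7 write@33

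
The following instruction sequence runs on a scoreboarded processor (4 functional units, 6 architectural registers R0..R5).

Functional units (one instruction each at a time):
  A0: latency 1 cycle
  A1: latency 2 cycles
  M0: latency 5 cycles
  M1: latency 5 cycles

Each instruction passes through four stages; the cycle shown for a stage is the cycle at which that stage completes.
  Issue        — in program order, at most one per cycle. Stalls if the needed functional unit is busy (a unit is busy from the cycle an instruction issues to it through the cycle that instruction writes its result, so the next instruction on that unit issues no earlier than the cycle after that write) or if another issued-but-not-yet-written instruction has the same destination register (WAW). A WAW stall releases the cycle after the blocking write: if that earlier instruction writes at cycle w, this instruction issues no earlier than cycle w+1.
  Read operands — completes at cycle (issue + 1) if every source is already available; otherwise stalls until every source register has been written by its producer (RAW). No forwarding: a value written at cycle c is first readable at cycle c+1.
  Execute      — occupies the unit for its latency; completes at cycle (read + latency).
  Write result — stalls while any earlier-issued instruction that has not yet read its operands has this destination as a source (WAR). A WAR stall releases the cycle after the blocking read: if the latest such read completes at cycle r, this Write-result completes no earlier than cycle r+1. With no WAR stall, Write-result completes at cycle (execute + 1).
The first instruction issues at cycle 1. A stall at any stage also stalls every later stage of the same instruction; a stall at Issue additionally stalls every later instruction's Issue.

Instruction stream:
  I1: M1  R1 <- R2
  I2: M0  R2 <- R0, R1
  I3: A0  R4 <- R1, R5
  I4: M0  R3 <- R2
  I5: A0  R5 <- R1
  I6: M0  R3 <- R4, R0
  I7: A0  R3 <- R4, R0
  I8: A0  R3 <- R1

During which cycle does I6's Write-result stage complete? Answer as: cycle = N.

cycle = 31

c1: I1→M1
c2: I1 RO, I2→M0
c3: I3→A0
c7: I1 EX
c8: I1 WR R1
c9: I2 RO, I3 RO
c10: I3 EX
c11: I3 WR R4
c14: I2 EX
c15: I2 WR R2
c16: I4→M0
c17: I4 RO, I5→A0
c18: I5 RO
c19: I5 EX
c20: I5 WR R5
c22: I4 EX
c23: I4 WR R3
c24: I6→M0
c25: I6 RO
c30: I6 EX
c31: I6 WR R3
c32: I7→A0
c33: I7 RO
c34: I7 EX
c35: I7 WR R3
c36: I8→A0
c37: I8 RO
c38: I8 EX
c39: I8 WR R3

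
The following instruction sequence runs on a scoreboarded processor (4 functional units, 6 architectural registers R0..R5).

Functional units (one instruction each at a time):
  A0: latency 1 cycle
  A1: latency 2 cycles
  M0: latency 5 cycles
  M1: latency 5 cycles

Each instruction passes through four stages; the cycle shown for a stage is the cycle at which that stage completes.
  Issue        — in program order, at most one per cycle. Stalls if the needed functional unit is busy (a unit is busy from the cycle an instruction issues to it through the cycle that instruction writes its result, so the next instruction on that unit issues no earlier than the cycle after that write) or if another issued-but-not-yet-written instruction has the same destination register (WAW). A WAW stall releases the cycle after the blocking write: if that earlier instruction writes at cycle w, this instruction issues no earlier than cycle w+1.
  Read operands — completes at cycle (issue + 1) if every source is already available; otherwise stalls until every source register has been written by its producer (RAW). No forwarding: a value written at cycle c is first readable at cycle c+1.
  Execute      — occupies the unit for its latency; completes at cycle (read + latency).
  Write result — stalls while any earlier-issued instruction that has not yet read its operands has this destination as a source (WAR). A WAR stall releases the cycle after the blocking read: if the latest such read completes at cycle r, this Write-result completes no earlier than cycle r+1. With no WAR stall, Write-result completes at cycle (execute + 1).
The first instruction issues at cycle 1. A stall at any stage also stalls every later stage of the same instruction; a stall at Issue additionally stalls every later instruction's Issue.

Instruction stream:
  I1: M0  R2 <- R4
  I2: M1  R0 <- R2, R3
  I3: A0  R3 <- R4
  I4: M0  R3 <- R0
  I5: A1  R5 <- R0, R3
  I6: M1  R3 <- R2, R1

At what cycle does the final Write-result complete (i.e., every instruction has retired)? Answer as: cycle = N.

cycle = 30

  I1 | 1 | 2 | 7 | 8
  I2 | 2 | 9 | 14 | 15   RAW R2: wait I1 write@8
  I3 | 3 | 4 | 5 | 10   WAR R3: wait I2 read@9
  I4 | 11 | 16 | 21 | 22   WAW R3: wait I3 write@10 · RAW R0: wait I2 write@15
  I5 | 12 | 23 | 25 | 26   RAW R3: wait I4 write@22
  I6 | 23 | 24 | 29 | 30   WAW R3: wait I4 write@22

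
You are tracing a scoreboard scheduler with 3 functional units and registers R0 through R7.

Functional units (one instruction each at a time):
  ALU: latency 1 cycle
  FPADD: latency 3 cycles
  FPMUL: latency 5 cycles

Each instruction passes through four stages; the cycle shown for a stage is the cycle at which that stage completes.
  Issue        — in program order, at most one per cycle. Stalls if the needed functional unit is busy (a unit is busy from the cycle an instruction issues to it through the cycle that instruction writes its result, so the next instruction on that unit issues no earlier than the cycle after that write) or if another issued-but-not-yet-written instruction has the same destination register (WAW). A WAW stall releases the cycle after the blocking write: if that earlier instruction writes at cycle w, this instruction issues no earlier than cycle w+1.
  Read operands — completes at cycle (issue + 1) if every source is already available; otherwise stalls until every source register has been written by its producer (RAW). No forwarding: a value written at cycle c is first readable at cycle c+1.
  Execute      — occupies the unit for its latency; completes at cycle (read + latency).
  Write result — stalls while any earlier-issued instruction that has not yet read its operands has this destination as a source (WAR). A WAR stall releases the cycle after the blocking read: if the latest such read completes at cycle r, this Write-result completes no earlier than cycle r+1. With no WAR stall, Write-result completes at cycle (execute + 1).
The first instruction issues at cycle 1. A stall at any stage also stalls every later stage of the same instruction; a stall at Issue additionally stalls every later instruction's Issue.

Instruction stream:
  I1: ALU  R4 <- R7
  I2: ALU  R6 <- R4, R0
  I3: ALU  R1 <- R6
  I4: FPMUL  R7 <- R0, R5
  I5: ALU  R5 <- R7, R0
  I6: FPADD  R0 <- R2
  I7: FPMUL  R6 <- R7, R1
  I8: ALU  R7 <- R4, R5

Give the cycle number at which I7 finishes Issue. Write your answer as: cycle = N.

  I1 | 1 | 2 | 3 | 4
  I2 | 5 | 6 | 7 | 8   struct: ALU busy until I1 writes@4
  I3 | 9 | 10 | 11 | 12   struct: ALU busy until I2 writes@8
  I4 | 10 | 11 | 16 | 17
  I5 | 13 | 18 | 19 | 20   struct: ALU busy until I3 writes@12 · RAW R7: wait I4 write@17
  I6 | 14 | 15 | 18 | 19
  I7 | 18 | 19 | 24 | 25   struct: FPMUL busy until I4 writes@17
  I8 | 21 | 22 | 23 | 24   struct: ALU busy until I5 writes@20

cycle = 18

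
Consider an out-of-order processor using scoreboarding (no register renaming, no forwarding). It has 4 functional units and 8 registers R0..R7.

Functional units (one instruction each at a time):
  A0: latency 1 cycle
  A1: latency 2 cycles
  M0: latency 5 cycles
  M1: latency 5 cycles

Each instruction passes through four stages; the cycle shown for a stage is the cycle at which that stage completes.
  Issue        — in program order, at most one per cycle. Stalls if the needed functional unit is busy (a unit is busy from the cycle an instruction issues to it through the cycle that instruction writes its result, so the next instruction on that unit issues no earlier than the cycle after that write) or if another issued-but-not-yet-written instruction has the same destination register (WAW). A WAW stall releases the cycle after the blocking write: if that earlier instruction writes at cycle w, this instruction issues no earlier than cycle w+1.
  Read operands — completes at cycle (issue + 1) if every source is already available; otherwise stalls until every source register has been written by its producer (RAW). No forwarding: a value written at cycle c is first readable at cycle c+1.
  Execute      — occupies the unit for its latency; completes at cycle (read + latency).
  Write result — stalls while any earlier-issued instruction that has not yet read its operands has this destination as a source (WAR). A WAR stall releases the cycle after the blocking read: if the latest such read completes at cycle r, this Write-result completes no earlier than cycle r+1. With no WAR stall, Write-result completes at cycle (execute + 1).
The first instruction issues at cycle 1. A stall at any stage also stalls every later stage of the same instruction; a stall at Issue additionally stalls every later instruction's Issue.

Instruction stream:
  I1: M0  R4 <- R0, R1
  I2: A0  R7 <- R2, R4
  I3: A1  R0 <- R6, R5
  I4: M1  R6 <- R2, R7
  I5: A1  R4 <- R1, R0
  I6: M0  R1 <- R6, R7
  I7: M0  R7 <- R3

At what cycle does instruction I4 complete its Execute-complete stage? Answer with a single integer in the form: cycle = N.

I1  is:1  ro:2  ex:7  wr:8
I2  is:2  ro:9  ex:10  wr:11  — RAW R4: wait I1 write@8
I3  is:3  ro:4  ex:6  wr:7
I4  is:4  ro:12  ex:17  wr:18  — RAW R7: wait I2 write@11
I5  is:9  ro:10  ex:12  wr:13  — WAW R4: wait I1 write@8
I6  is:10  ro:19  ex:24  wr:25  — RAW R6: wait I4 write@18
I7  is:26  ro:27  ex:32  wr:33  — struct: M0 busy until I6 writes@25

cycle = 17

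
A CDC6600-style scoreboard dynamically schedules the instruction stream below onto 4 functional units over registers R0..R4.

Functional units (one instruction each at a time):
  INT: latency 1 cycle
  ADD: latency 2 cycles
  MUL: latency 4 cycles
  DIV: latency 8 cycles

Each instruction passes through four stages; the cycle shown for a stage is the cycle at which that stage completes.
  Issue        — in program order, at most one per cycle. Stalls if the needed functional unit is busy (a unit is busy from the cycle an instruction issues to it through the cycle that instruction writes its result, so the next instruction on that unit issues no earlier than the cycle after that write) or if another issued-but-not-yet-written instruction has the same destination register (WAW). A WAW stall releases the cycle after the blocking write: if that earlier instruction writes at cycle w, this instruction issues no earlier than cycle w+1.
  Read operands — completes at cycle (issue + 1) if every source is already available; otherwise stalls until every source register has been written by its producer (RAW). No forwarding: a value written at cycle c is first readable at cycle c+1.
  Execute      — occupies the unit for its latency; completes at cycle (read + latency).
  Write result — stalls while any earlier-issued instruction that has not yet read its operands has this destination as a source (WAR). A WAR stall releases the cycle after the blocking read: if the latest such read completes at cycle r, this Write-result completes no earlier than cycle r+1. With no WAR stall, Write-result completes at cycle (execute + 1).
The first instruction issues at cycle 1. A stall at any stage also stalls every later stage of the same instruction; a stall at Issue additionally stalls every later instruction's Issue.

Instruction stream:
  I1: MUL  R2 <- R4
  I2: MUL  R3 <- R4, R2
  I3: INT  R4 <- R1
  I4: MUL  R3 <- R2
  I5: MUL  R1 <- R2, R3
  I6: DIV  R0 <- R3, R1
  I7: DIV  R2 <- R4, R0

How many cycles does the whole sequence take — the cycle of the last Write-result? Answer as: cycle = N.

I1 -> (1, 2, 6, 7)
I2 -> (8, 9, 13, 14)  // struct: MUL busy until I1 writes@7
I3 -> (9, 10, 11, 12)
I4 -> (15, 16, 20, 21)  // struct: MUL busy until I2 writes@14
I5 -> (22, 23, 27, 28)  // struct: MUL busy until I4 writes@21
I6 -> (23, 29, 37, 38)  // RAW R1: wait I5 write@28
I7 -> (39, 40, 48, 49)  // struct: DIV busy until I6 writes@38

cycle = 49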